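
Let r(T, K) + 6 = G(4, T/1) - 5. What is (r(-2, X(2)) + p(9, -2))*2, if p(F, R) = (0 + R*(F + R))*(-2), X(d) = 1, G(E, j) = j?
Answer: 30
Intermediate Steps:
p(F, R) = -2*R*(F + R) (p(F, R) = (R*(F + R))*(-2) = -2*R*(F + R))
r(T, K) = -11 + T (r(T, K) = -6 + (T/1 - 5) = -6 + (T*1 - 5) = -6 + (T - 5) = -6 + (-5 + T) = -11 + T)
(r(-2, X(2)) + p(9, -2))*2 = ((-11 - 2) - 2*(-2)*(9 - 2))*2 = (-13 - 2*(-2)*7)*2 = (-13 + 28)*2 = 15*2 = 30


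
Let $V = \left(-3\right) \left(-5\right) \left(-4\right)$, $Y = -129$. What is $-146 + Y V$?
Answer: $7594$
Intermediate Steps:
$V = -60$ ($V = 15 \left(-4\right) = -60$)
$-146 + Y V = -146 - -7740 = -146 + 7740 = 7594$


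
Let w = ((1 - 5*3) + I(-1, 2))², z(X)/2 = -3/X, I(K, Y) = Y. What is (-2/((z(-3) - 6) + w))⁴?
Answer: 1/24010000 ≈ 4.1649e-8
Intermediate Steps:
z(X) = -6/X (z(X) = 2*(-3/X) = -6/X)
w = 144 (w = ((1 - 5*3) + 2)² = ((1 - 15) + 2)² = (-14 + 2)² = (-12)² = 144)
(-2/((z(-3) - 6) + w))⁴ = (-2/((-6/(-3) - 6) + 144))⁴ = (-2/((-6*(-⅓) - 6) + 144))⁴ = (-2/((2 - 6) + 144))⁴ = (-2/(-4 + 144))⁴ = (-2/140)⁴ = (-2*1/140)⁴ = (-1/70)⁴ = 1/24010000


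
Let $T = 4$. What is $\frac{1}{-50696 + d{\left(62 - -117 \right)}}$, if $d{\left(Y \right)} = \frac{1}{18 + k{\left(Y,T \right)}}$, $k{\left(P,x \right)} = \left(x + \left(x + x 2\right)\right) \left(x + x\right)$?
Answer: $- \frac{146}{7401615} \approx -1.9725 \cdot 10^{-5}$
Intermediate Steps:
$k{\left(P,x \right)} = 8 x^{2}$ ($k{\left(P,x \right)} = \left(x + \left(x + 2 x\right)\right) 2 x = \left(x + 3 x\right) 2 x = 4 x 2 x = 8 x^{2}$)
$d{\left(Y \right)} = \frac{1}{146}$ ($d{\left(Y \right)} = \frac{1}{18 + 8 \cdot 4^{2}} = \frac{1}{18 + 8 \cdot 16} = \frac{1}{18 + 128} = \frac{1}{146}$)
$\frac{1}{-50696 + d{\left(62 - -117 \right)}} = \frac{1}{-50696 + \frac{1}{146}} = \frac{1}{- \frac{7401615}{146}} = - \frac{146}{7401615}$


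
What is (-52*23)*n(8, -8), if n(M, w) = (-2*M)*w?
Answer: -153088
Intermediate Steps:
n(M, w) = -2*M*w
(-52*23)*n(8, -8) = (-52*23)*(-2*8*(-8)) = -1196*128 = -153088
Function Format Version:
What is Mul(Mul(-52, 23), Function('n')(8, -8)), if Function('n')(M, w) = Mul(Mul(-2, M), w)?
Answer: -153088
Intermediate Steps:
Function('n')(M, w) = Mul(-2, M, w)
Mul(Mul(-52, 23), Function('n')(8, -8)) = Mul(Mul(-52, 23), Mul(-2, 8, -8)) = Mul(-1196, 128) = -153088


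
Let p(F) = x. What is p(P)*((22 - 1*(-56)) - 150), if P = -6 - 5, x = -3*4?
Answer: 864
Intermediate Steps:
x = -12
P = -11
p(F) = -12
p(P)*((22 - 1*(-56)) - 150) = -12*((22 - 1*(-56)) - 150) = -12*((22 + 56) - 150) = -12*(78 - 150) = -12*(-72) = 864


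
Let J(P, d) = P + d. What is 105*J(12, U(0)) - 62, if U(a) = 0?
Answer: 1198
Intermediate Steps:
105*J(12, U(0)) - 62 = 105*(12 + 0) - 62 = 105*12 - 62 = 1260 - 62 = 1198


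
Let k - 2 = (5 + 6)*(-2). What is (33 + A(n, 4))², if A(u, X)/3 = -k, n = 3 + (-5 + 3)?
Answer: 8649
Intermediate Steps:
k = -20 (k = 2 + (5 + 6)*(-2) = 2 + 11*(-2) = 2 - 22 = -20)
n = 1 (n = 3 - 2 = 1)
A(u, X) = 60 (A(u, X) = 3*(-1*(-20)) = 3*20 = 60)
(33 + A(n, 4))² = (33 + 60)² = 93² = 8649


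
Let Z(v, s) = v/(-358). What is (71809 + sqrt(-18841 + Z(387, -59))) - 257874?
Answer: -186065 + I*sqrt(2414876470)/358 ≈ -1.8607e+5 + 137.27*I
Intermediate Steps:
Z(v, s) = -v/358 (Z(v, s) = v*(-1/358) = -v/358)
(71809 + sqrt(-18841 + Z(387, -59))) - 257874 = (71809 + sqrt(-18841 - 1/358*387)) - 257874 = (71809 + sqrt(-18841 - 387/358)) - 257874 = (71809 + sqrt(-6745465/358)) - 257874 = (71809 + I*sqrt(2414876470)/358) - 257874 = -186065 + I*sqrt(2414876470)/358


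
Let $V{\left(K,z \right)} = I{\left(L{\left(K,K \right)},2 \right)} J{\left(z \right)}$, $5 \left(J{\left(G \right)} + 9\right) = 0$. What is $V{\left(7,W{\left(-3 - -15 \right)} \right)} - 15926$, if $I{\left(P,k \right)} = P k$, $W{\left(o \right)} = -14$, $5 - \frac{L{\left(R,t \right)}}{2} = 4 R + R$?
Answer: $-14846$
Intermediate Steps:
$L{\left(R,t \right)} = 10 - 10 R$ ($L{\left(R,t \right)} = 10 - 2 \left(4 R + R\right) = 10 - 2 \cdot 5 R = 10 - 10 R$)
$J{\left(G \right)} = -9$ ($J{\left(G \right)} = -9 + \frac{1}{5} \cdot 0 = -9 + 0 = -9$)
$V{\left(K,z \right)} = -180 + 180 K$ ($V{\left(K,z \right)} = \left(10 - 10 K\right) 2 \left(-9\right) = \left(20 - 20 K\right) \left(-9\right) = -180 + 180 K$)
$V{\left(7,W{\left(-3 - -15 \right)} \right)} - 15926 = \left(-180 + 180 \cdot 7\right) - 15926 = \left(-180 + 1260\right) - 15926 = 1080 - 15926 = -14846$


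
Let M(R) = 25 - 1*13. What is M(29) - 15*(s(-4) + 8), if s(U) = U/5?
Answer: -96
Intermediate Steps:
s(U) = U/5 (s(U) = U*(⅕) = U/5)
M(R) = 12 (M(R) = 25 - 13 = 12)
M(29) - 15*(s(-4) + 8) = 12 - 15*((⅕)*(-4) + 8) = 12 - 15*(-⅘ + 8) = 12 - 15*36/5 = 12 - 108 = -96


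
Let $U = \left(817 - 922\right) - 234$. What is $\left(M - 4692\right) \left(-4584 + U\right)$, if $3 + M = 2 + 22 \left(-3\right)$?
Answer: $23428557$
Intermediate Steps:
$M = -67$ ($M = -3 + \left(2 + 22 \left(-3\right)\right) = -3 + \left(2 - 66\right) = -3 - 64 = -67$)
$U = -339$ ($U = -105 - 234 = -339$)
$\left(M - 4692\right) \left(-4584 + U\right) = \left(-67 - 4692\right) \left(-4584 - 339\right) = \left(-4759\right) \left(-4923\right) = 23428557$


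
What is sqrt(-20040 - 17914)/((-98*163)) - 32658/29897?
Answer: -32658/29897 - I*sqrt(37954)/15974 ≈ -1.0924 - 0.012196*I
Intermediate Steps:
sqrt(-20040 - 17914)/((-98*163)) - 32658/29897 = sqrt(-37954)/(-15974) - 32658*1/29897 = (I*sqrt(37954))*(-1/15974) - 32658/29897 = -I*sqrt(37954)/15974 - 32658/29897 = -32658/29897 - I*sqrt(37954)/15974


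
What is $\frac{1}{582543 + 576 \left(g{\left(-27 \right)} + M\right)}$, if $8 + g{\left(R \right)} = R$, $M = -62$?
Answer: $\frac{1}{526671} \approx 1.8987 \cdot 10^{-6}$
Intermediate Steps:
$g{\left(R \right)} = -8 + R$
$\frac{1}{582543 + 576 \left(g{\left(-27 \right)} + M\right)} = \frac{1}{582543 + 576 \left(\left(-8 - 27\right) - 62\right)} = \frac{1}{582543 + 576 \left(-35 - 62\right)} = \frac{1}{582543 + 576 \left(-97\right)} = \frac{1}{582543 - 55872} = \frac{1}{526671}$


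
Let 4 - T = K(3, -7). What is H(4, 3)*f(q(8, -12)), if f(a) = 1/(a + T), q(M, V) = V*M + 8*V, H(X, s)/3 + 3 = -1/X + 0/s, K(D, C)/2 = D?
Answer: 39/776 ≈ 0.050258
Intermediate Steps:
K(D, C) = 2*D
H(X, s) = -9 - 3/X (H(X, s) = -9 + 3*(-1/X + 0/s) = -9 + 3*(-1/X + 0) = -9 + 3*(-1/X) = -9 - 3/X)
q(M, V) = 8*V + M*V (q(M, V) = M*V + 8*V = 8*V + M*V)
T = -2 (T = 4 - 2*3 = 4 - 1*6 = 4 - 6 = -2)
f(a) = 1/(-2 + a) (f(a) = 1/(a - 2) = 1/(-2 + a))
H(4, 3)*f(q(8, -12)) = (-9 - 3/4)/(-2 - 12*(8 + 8)) = (-9 - 3*¼)/(-2 - 12*16) = (-9 - ¾)/(-2 - 192) = -39/4/(-194) = -39/4*(-1/194) = 39/776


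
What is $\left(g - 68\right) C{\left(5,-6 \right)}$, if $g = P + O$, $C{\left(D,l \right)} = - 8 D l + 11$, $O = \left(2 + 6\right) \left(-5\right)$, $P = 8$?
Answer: $-25100$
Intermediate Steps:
$O = -40$ ($O = 8 \left(-5\right) = -40$)
$C{\left(D,l \right)} = 11 - 8 D l$ ($C{\left(D,l \right)} = - 8 D l + 11 = 11 - 8 D l$)
$g = -32$ ($g = 8 - 40 = -32$)
$\left(g - 68\right) C{\left(5,-6 \right)} = \left(-32 - 68\right) \left(11 - 40 \left(-6\right)\right) = - 100 \left(11 + 240\right) = \left(-100\right) 251 = -25100$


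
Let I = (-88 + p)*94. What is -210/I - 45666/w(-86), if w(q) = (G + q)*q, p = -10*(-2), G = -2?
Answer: -421959/70312 ≈ -6.0012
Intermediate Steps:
p = 20
I = -6392 (I = (-88 + 20)*94 = -68*94 = -6392)
w(q) = q*(-2 + q) (w(q) = (-2 + q)*q = q*(-2 + q))
-210/I - 45666/w(-86) = -210/(-6392) - 45666*(-1/(86*(-2 - 86))) = -210*(-1/6392) - 45666/((-86*(-88))) = 105/3196 - 45666/7568 = 105/3196 - 45666*1/7568 = 105/3196 - 531/88 = -421959/70312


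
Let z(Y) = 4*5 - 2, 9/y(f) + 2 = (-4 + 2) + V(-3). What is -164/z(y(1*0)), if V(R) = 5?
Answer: -82/9 ≈ -9.1111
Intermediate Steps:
y(f) = 9 (y(f) = 9/(-2 + ((-4 + 2) + 5)) = 9/(-2 + (-2 + 5)) = 9/(-2 + 3) = 9/1 = 9*1 = 9)
z(Y) = 18 (z(Y) = 20 - 2 = 18)
-164/z(y(1*0)) = -164/18 = -164*1/18 = -82/9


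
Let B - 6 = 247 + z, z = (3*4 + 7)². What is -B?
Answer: -614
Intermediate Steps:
z = 361 (z = (12 + 7)² = 19² = 361)
B = 614 (B = 6 + (247 + 361) = 6 + 608 = 614)
-B = -1*614 = -614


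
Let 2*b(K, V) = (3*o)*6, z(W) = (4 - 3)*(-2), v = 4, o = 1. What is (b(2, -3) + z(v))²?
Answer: 49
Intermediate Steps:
z(W) = -2 (z(W) = 1*(-2) = -2)
b(K, V) = 9 (b(K, V) = ((3*1)*6)/2 = (3*6)/2 = (½)*18 = 9)
(b(2, -3) + z(v))² = (9 - 2)² = 7² = 49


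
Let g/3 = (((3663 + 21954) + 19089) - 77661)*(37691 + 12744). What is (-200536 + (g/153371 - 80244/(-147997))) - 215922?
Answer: -10190888872952897/22698447887 ≈ -4.4897e+5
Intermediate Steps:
g = -4986256275 (g = 3*((((3663 + 21954) + 19089) - 77661)*(37691 + 12744)) = 3*(((25617 + 19089) - 77661)*50435) = 3*((44706 - 77661)*50435) = 3*(-32955*50435) = 3*(-1662085425) = -4986256275)
(-200536 + (g/153371 - 80244/(-147997))) - 215922 = (-200536 + (-4986256275/153371 - 80244/(-147997))) - 215922 = (-200536 + (-4986256275*1/153371 - 80244*(-1/147997))) - 215922 = (-200536 + (-4986256275/153371 + 80244/147997)) - 215922 = (-200536 - 737938662828651/22698447887) - 215922 = -5289794608296083/22698447887 - 215922 = -10190888872952897/22698447887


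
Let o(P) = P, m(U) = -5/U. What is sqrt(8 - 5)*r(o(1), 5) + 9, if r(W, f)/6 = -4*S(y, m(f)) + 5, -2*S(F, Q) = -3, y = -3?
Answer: 9 - 6*sqrt(3) ≈ -1.3923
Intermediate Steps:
S(F, Q) = 3/2 (S(F, Q) = -1/2*(-3) = 3/2)
r(W, f) = -6 (r(W, f) = 6*(-4*3/2 + 5) = 6*(-6 + 5) = 6*(-1) = -6)
sqrt(8 - 5)*r(o(1), 5) + 9 = sqrt(8 - 5)*(-6) + 9 = sqrt(3)*(-6) + 9 = -6*sqrt(3) + 9 = 9 - 6*sqrt(3)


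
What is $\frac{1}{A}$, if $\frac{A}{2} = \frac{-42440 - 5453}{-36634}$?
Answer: $\frac{18317}{47893} \approx 0.38246$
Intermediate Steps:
$A = \frac{47893}{18317}$ ($A = 2 \frac{-42440 - 5453}{-36634} = 2 \left(-42440 - 5453\right) \left(- \frac{1}{36634}\right) = 2 \left(\left(-47893\right) \left(- \frac{1}{36634}\right)\right) = 2 \cdot \frac{47893}{36634} = \frac{47893}{18317} \approx 2.6147$)
$\frac{1}{A} = \frac{1}{\frac{47893}{18317}} = \frac{18317}{47893}$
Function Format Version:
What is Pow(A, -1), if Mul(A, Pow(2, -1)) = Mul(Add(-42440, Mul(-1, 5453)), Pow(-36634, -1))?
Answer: Rational(18317, 47893) ≈ 0.38246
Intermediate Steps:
A = Rational(47893, 18317) (A = Mul(2, Mul(Add(-42440, Mul(-1, 5453)), Pow(-36634, -1))) = Mul(2, Mul(Add(-42440, -5453), Rational(-1, 36634))) = Mul(2, Mul(-47893, Rational(-1, 36634))) = Mul(2, Rational(47893, 36634)) = Rational(47893, 18317) ≈ 2.6147)
Pow(A, -1) = Pow(Rational(47893, 18317), -1) = Rational(18317, 47893)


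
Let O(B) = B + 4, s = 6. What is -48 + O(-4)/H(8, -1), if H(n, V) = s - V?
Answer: -48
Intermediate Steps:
H(n, V) = 6 - V
O(B) = 4 + B
-48 + O(-4)/H(8, -1) = -48 + (4 - 4)/(6 - 1*(-1)) = -48 + 0/(6 + 1) = -48 + 0/7 = -48 + (1/7)*0 = -48 + 0 = -48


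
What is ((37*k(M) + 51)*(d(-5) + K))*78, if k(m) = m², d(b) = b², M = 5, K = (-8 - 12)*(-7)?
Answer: 12561120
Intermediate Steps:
K = 140 (K = -20*(-7) = 140)
((37*k(M) + 51)*(d(-5) + K))*78 = ((37*5² + 51)*((-5)² + 140))*78 = ((37*25 + 51)*(25 + 140))*78 = ((925 + 51)*165)*78 = (976*165)*78 = 161040*78 = 12561120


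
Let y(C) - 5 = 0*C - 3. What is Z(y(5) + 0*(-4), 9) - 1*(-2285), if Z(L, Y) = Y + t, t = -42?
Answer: 2252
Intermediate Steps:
y(C) = 2 (y(C) = 5 + (0*C - 3) = 5 + (0 - 3) = 5 - 3 = 2)
Z(L, Y) = -42 + Y (Z(L, Y) = Y - 42 = -42 + Y)
Z(y(5) + 0*(-4), 9) - 1*(-2285) = (-42 + 9) - 1*(-2285) = -33 + 2285 = 2252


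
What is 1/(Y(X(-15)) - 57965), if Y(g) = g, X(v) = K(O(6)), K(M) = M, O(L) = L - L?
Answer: -1/57965 ≈ -1.7252e-5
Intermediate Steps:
O(L) = 0
X(v) = 0
1/(Y(X(-15)) - 57965) = 1/(0 - 57965) = 1/(-57965) = -1/57965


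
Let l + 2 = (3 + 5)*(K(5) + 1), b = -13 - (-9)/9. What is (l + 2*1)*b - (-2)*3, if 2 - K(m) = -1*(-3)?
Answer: 6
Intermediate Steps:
K(m) = -1 (K(m) = 2 - (-1)*(-3) = 2 - 1*3 = 2 - 3 = -1)
b = -12 (b = -13 - (-9)/9 = -13 - 1*(-1) = -13 + 1 = -12)
l = -2 (l = -2 + (3 + 5)*(-1 + 1) = -2 + 8*0 = -2 + 0 = -2)
(l + 2*1)*b - (-2)*3 = (-2 + 2*1)*(-12) - (-2)*3 = (-2 + 2)*(-12) - 1*(-6) = 0*(-12) + 6 = 0 + 6 = 6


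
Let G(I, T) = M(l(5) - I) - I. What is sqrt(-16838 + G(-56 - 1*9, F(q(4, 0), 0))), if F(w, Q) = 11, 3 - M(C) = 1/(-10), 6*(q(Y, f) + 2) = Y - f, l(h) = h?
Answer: I*sqrt(1676990)/10 ≈ 129.5*I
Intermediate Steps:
q(Y, f) = -2 - f/6 + Y/6 (q(Y, f) = -2 + (Y - f)/6 = -2 + (-f/6 + Y/6) = -2 - f/6 + Y/6)
M(C) = 31/10 (M(C) = 3 - 1/(-10) = 3 - 1*(-1/10) = 3 + 1/10 = 31/10)
G(I, T) = 31/10 - I
sqrt(-16838 + G(-56 - 1*9, F(q(4, 0), 0))) = sqrt(-16838 + (31/10 - (-56 - 1*9))) = sqrt(-16838 + (31/10 - (-56 - 9))) = sqrt(-16838 + (31/10 - 1*(-65))) = sqrt(-16838 + (31/10 + 65)) = sqrt(-16838 + 681/10) = sqrt(-167699/10) = I*sqrt(1676990)/10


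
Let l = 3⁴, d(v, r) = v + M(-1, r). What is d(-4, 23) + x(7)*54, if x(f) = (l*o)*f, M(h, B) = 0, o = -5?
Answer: -153094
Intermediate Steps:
d(v, r) = v (d(v, r) = v + 0 = v)
l = 81
x(f) = -405*f (x(f) = (81*(-5))*f = -405*f)
d(-4, 23) + x(7)*54 = -4 - 405*7*54 = -4 - 2835*54 = -4 - 153090 = -153094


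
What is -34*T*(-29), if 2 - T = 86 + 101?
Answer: -182410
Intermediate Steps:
T = -185 (T = 2 - (86 + 101) = 2 - 1*187 = 2 - 187 = -185)
-34*T*(-29) = -34*(-185)*(-29) = 6290*(-29) = -182410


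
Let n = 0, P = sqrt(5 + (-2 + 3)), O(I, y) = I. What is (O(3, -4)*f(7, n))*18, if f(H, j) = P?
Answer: 54*sqrt(6) ≈ 132.27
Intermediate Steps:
P = sqrt(6) (P = sqrt(5 + 1) = sqrt(6) ≈ 2.4495)
f(H, j) = sqrt(6)
(O(3, -4)*f(7, n))*18 = (3*sqrt(6))*18 = 54*sqrt(6)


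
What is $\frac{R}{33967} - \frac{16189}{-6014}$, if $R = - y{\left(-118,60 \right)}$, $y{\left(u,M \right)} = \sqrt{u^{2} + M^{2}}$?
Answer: $\frac{16189}{6014} - \frac{2 \sqrt{4381}}{33967} \approx 2.688$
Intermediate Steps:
$y{\left(u,M \right)} = \sqrt{M^{2} + u^{2}}$
$R = - 2 \sqrt{4381}$ ($R = - \sqrt{60^{2} + \left(-118\right)^{2}} = - \sqrt{3600 + 13924} = - \sqrt{17524} = - 2 \sqrt{4381} \approx -132.38$)
$\frac{R}{33967} - \frac{16189}{-6014} = \frac{\left(-2\right) \sqrt{4381}}{33967} - \frac{16189}{-6014} = - 2 \sqrt{4381} \cdot \frac{1}{33967} - - \frac{16189}{6014} = - \frac{2 \sqrt{4381}}{33967} + \frac{16189}{6014} = \frac{16189}{6014} - \frac{2 \sqrt{4381}}{33967}$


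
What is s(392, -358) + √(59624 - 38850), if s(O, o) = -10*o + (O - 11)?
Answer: 3961 + √20774 ≈ 4105.1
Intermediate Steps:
s(O, o) = -11 + O - 10*o (s(O, o) = -10*o + (-11 + O) = -11 + O - 10*o)
s(392, -358) + √(59624 - 38850) = (-11 + 392 - 10*(-358)) + √(59624 - 38850) = (-11 + 392 + 3580) + √20774 = 3961 + √20774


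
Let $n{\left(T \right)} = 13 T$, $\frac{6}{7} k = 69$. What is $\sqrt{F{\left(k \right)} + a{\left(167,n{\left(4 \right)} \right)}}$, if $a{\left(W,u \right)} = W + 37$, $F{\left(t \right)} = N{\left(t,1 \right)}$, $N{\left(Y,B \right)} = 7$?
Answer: $\sqrt{211} \approx 14.526$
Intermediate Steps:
$k = \frac{161}{2}$ ($k = \frac{7}{6} \cdot 69 = \frac{161}{2} \approx 80.5$)
$F{\left(t \right)} = 7$
$a{\left(W,u \right)} = 37 + W$
$\sqrt{F{\left(k \right)} + a{\left(167,n{\left(4 \right)} \right)}} = \sqrt{7 + \left(37 + 167\right)} = \sqrt{7 + 204} = \sqrt{211}$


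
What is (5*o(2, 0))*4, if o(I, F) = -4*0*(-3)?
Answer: 0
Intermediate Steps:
o(I, F) = 0 (o(I, F) = 0*(-3) = 0)
(5*o(2, 0))*4 = (5*0)*4 = 0*4 = 0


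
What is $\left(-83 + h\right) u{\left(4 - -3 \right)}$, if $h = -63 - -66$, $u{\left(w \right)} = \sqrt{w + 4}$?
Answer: $- 80 \sqrt{11} \approx -265.33$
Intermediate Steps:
$u{\left(w \right)} = \sqrt{4 + w}$
$h = 3$ ($h = -63 + 66 = 3$)
$\left(-83 + h\right) u{\left(4 - -3 \right)} = \left(-83 + 3\right) \sqrt{4 + \left(4 - -3\right)} = - 80 \sqrt{4 + \left(4 + 3\right)} = - 80 \sqrt{4 + 7} = - 80 \sqrt{11}$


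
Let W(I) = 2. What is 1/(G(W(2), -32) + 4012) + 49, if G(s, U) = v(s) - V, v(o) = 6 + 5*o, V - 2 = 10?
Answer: 196785/4016 ≈ 49.000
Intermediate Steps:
V = 12 (V = 2 + 10 = 12)
G(s, U) = -6 + 5*s (G(s, U) = (6 + 5*s) - 1*12 = (6 + 5*s) - 12 = -6 + 5*s)
1/(G(W(2), -32) + 4012) + 49 = 1/((-6 + 5*2) + 4012) + 49 = 1/((-6 + 10) + 4012) + 49 = 1/(4 + 4012) + 49 = 1/4016 + 49 = 196785/4016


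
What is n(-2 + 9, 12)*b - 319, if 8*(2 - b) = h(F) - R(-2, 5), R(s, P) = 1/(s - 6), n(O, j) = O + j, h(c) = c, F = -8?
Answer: -16787/64 ≈ -262.30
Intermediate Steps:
R(s, P) = 1/(-6 + s)
b = 191/64 (b = 2 - (-8 - 1/(-6 - 2))/8 = 2 - (-8 - 1/(-8))/8 = 2 - (-8 - 1*(-⅛))/8 = 2 - (-8 + ⅛)/8 = 2 - ⅛*(-63/8) = 2 + 63/64 = 191/64 ≈ 2.9844)
n(-2 + 9, 12)*b - 319 = ((-2 + 9) + 12)*(191/64) - 319 = (7 + 12)*(191/64) - 319 = 19*(191/64) - 319 = 3629/64 - 319 = -16787/64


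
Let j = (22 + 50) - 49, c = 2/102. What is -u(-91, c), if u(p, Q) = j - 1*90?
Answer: 67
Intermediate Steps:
c = 1/51 (c = 2*(1/102) = 1/51 ≈ 0.019608)
j = 23 (j = 72 - 49 = 23)
u(p, Q) = -67 (u(p, Q) = 23 - 1*90 = 23 - 90 = -67)
-u(-91, c) = -1*(-67) = 67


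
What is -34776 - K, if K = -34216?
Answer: -560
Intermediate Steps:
-34776 - K = -34776 - 1*(-34216) = -34776 + 34216 = -560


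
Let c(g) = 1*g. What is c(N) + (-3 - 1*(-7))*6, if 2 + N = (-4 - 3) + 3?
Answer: 18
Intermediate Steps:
N = -6 (N = -2 + ((-4 - 3) + 3) = -2 + (-7 + 3) = -2 - 4 = -6)
c(g) = g
c(N) + (-3 - 1*(-7))*6 = -6 + (-3 - 1*(-7))*6 = -6 + (-3 + 7)*6 = -6 + 4*6 = -6 + 24 = 18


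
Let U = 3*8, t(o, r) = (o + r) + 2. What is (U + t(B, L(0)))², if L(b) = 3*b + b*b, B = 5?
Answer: 961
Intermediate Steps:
L(b) = b² + 3*b (L(b) = 3*b + b² = b² + 3*b)
t(o, r) = 2 + o + r
U = 24
(U + t(B, L(0)))² = (24 + (2 + 5 + 0*(3 + 0)))² = (24 + (2 + 5 + 0*3))² = (24 + (2 + 5 + 0))² = (24 + 7)² = 31² = 961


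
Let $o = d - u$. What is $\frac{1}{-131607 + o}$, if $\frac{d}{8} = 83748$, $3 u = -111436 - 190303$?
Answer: $\frac{3}{1916870} \approx 1.5651 \cdot 10^{-6}$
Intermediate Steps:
$u = - \frac{301739}{3}$ ($u = \frac{-111436 - 190303}{3} = \frac{1}{3} \left(-301739\right) = - \frac{301739}{3} \approx -1.0058 \cdot 10^{5}$)
$d = 669984$ ($d = 8 \cdot 83748 = 669984$)
$o = \frac{2311691}{3}$ ($o = 669984 - - \frac{301739}{3} = 669984 + \frac{301739}{3} = \frac{2311691}{3} \approx 7.7056 \cdot 10^{5}$)
$\frac{1}{-131607 + o} = \frac{1}{-131607 + \frac{2311691}{3}} = \frac{1}{\frac{1916870}{3}} = \frac{3}{1916870}$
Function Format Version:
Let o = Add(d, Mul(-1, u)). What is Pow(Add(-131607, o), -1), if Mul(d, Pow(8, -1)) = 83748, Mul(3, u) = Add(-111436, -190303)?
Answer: Rational(3, 1916870) ≈ 1.5651e-6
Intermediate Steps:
u = Rational(-301739, 3) (u = Mul(Rational(1, 3), Add(-111436, -190303)) = Mul(Rational(1, 3), -301739) = Rational(-301739, 3) ≈ -1.0058e+5)
d = 669984 (d = Mul(8, 83748) = 669984)
o = Rational(2311691, 3) (o = Add(669984, Mul(-1, Rational(-301739, 3))) = Add(669984, Rational(301739, 3)) = Rational(2311691, 3) ≈ 7.7056e+5)
Pow(Add(-131607, o), -1) = Pow(Add(-131607, Rational(2311691, 3)), -1) = Pow(Rational(1916870, 3), -1) = Rational(3, 1916870)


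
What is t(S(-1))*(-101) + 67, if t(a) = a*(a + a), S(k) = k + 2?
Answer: -135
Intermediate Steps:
S(k) = 2 + k
t(a) = 2*a**2 (t(a) = a*(2*a) = 2*a**2)
t(S(-1))*(-101) + 67 = (2*(2 - 1)**2)*(-101) + 67 = (2*1**2)*(-101) + 67 = (2*1)*(-101) + 67 = 2*(-101) + 67 = -202 + 67 = -135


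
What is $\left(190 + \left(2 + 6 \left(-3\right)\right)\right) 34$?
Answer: $5916$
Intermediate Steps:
$\left(190 + \left(2 + 6 \left(-3\right)\right)\right) 34 = \left(190 + \left(2 - 18\right)\right) 34 = \left(190 - 16\right) 34 = 174 \cdot 34 = 5916$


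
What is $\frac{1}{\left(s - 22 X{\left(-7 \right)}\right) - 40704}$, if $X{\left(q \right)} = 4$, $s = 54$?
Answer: $- \frac{1}{40738} \approx -2.4547 \cdot 10^{-5}$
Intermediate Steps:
$\frac{1}{\left(s - 22 X{\left(-7 \right)}\right) - 40704} = \frac{1}{\left(54 - 88\right) - 40704} = \frac{1}{-34 - 40704} = \frac{1}{-40738} = - \frac{1}{40738}$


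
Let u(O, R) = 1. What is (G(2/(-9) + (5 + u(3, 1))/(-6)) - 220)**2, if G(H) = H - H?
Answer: 48400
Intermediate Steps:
G(H) = 0
(G(2/(-9) + (5 + u(3, 1))/(-6)) - 220)**2 = (0 - 220)**2 = (-220)**2 = 48400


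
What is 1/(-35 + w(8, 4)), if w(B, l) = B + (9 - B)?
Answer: -1/26 ≈ -0.038462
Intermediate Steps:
w(B, l) = 9
1/(-35 + w(8, 4)) = 1/(-35 + 9) = 1/(-26) = -1/26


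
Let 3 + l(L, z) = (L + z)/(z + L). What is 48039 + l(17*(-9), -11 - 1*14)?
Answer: 48037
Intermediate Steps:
l(L, z) = -2 (l(L, z) = -3 + (L + z)/(z + L) = -3 + (L + z)/(L + z) = -3 + 1 = -2)
48039 + l(17*(-9), -11 - 1*14) = 48039 - 2 = 48037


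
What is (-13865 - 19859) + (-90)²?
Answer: -25624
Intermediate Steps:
(-13865 - 19859) + (-90)² = -33724 + 8100 = -25624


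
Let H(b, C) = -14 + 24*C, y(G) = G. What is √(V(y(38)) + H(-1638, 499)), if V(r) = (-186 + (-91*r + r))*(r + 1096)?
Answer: I*√4077242 ≈ 2019.2*I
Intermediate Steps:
V(r) = (-186 - 90*r)*(1096 + r)
√(V(y(38)) + H(-1638, 499)) = √((-203856 - 98826*38 - 90*38²) + (-14 + 24*499)) = √((-203856 - 3755388 - 90*1444) + (-14 + 11976)) = √((-203856 - 3755388 - 129960) + 11962) = √(-4089204 + 11962) = √(-4077242) = I*√4077242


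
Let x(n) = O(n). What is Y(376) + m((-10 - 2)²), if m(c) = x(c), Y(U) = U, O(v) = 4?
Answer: 380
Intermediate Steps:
x(n) = 4
m(c) = 4
Y(376) + m((-10 - 2)²) = 376 + 4 = 380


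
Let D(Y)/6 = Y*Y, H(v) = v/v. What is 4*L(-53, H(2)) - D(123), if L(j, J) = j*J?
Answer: -90986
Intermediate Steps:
H(v) = 1
L(j, J) = J*j
D(Y) = 6*Y**2 (D(Y) = 6*(Y*Y) = 6*Y**2)
4*L(-53, H(2)) - D(123) = 4*(1*(-53)) - 6*123**2 = 4*(-53) - 6*15129 = -212 - 1*90774 = -212 - 90774 = -90986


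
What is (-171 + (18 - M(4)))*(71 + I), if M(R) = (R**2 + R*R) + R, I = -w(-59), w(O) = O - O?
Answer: -13419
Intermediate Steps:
w(O) = 0
I = 0 (I = -1*0 = 0)
M(R) = R + 2*R**2 (M(R) = (R**2 + R**2) + R = 2*R**2 + R = R + 2*R**2)
(-171 + (18 - M(4)))*(71 + I) = (-171 + (18 - 4*(1 + 2*4)))*(71 + 0) = (-171 + (18 - 4*(1 + 8)))*71 = (-171 + (18 - 4*9))*71 = (-171 + (18 - 1*36))*71 = (-171 + (18 - 36))*71 = (-171 - 18)*71 = -189*71 = -13419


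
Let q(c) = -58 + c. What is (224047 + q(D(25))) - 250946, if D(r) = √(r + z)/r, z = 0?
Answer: -134784/5 ≈ -26957.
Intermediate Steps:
D(r) = r^(-½) (D(r) = √(r + 0)/r = √r/r = r^(-½))
(224047 + q(D(25))) - 250946 = (224047 + (-58 + 25^(-½))) - 250946 = (224047 + (-58 + ⅕)) - 250946 = (224047 - 289/5) - 250946 = 1119946/5 - 250946 = -134784/5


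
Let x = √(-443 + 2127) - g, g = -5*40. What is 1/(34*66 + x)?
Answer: 611/1492863 - √421/2985726 ≈ 0.00040241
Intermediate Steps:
g = -200
x = 200 + 2*√421 (x = √(-443 + 2127) - 1*(-200) = √1684 + 200 = 2*√421 + 200 = 200 + 2*√421 ≈ 241.04)
1/(34*66 + x) = 1/(34*66 + (200 + 2*√421)) = 1/(2244 + (200 + 2*√421)) = 1/(2444 + 2*√421)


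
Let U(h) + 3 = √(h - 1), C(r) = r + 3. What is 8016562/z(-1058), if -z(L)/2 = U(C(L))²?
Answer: -4008281/(3 - 4*I*√66)² ≈ 3700.0 - 689.04*I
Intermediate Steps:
C(r) = 3 + r
U(h) = -3 + √(-1 + h) (U(h) = -3 + √(h - 1) = -3 + √(-1 + h))
z(L) = -2*(-3 + √(2 + L))² (z(L) = -2*(-3 + √(-1 + (3 + L)))² = -2*(-3 + √(2 + L))²)
8016562/z(-1058) = 8016562/((-2*(-3 + √(2 - 1058))²)) = 8016562/((-2*(-3 + √(-1056))²)) = 8016562/((-2*(-3 + 4*I*√66)²)) = 8016562*(-1/(2*(-3 + 4*I*√66)²)) = -4008281/(-3 + 4*I*√66)²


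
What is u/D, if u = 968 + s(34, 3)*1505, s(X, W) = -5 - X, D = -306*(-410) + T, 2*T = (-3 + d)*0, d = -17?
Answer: -57727/125460 ≈ -0.46012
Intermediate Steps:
T = 0 (T = ((-3 - 17)*0)/2 = (-20*0)/2 = (1/2)*0 = 0)
D = 125460 (D = -306*(-410) + 0 = 125460 + 0 = 125460)
u = -57727 (u = 968 + (-5 - 1*34)*1505 = 968 + (-5 - 34)*1505 = 968 - 39*1505 = 968 - 58695 = -57727)
u/D = -57727/125460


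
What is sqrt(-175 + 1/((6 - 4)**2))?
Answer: I*sqrt(699)/2 ≈ 13.219*I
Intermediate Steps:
sqrt(-175 + 1/((6 - 4)**2)) = sqrt(-175 + 1/(2**2)) = sqrt(-175 + 1/4) = sqrt(-699/4) = I*sqrt(699)/2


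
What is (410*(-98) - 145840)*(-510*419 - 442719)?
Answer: 122105202180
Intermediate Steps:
(410*(-98) - 145840)*(-510*419 - 442719) = (-40180 - 145840)*(-213690 - 442719) = -186020*(-656409) = 122105202180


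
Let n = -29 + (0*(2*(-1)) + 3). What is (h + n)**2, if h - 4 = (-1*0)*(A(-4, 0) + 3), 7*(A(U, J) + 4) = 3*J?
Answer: 484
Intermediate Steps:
A(U, J) = -4 + 3*J/7 (A(U, J) = -4 + (3*J)/7 = -4 + 3*J/7)
h = 4 (h = 4 + (-1*0)*((-4 + (3/7)*0) + 3) = 4 + 0*((-4 + 0) + 3) = 4 + 0*(-4 + 3) = 4 + 0*(-1) = 4 + 0 = 4)
n = -26 (n = -29 + (0*(-2) + 3) = -29 + (0 + 3) = -29 + 3 = -26)
(h + n)**2 = (4 - 26)**2 = (-22)**2 = 484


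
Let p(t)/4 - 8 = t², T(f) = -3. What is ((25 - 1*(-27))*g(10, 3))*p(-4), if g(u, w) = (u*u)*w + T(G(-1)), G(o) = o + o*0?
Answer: 1482624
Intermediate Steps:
G(o) = o (G(o) = o + 0 = o)
p(t) = 32 + 4*t²
g(u, w) = -3 + w*u² (g(u, w) = (u*u)*w - 3 = u²*w - 3 = w*u² - 3 = -3 + w*u²)
((25 - 1*(-27))*g(10, 3))*p(-4) = ((25 - 1*(-27))*(-3 + 3*10²))*(32 + 4*(-4)²) = ((25 + 27)*(-3 + 3*100))*(32 + 4*16) = (52*(-3 + 300))*(32 + 64) = (52*297)*96 = 15444*96 = 1482624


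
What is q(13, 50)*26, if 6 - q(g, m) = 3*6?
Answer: -312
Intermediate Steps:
q(g, m) = -12 (q(g, m) = 6 - 3*6 = 6 - 1*18 = 6 - 18 = -12)
q(13, 50)*26 = -12*26 = -312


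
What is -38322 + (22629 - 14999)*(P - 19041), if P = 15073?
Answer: -30314162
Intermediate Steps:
-38322 + (22629 - 14999)*(P - 19041) = -38322 + (22629 - 14999)*(15073 - 19041) = -38322 + 7630*(-3968) = -38322 - 30275840 = -30314162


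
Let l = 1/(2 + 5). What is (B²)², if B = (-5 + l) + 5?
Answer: 1/2401 ≈ 0.00041649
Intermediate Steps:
l = ⅐ (l = 1/7 = ⅐ ≈ 0.14286)
B = ⅐ (B = (-5 + ⅐) + 5 = -34/7 + 5 = ⅐ ≈ 0.14286)
(B²)² = ((⅐)²)² = (1/49)² = 1/2401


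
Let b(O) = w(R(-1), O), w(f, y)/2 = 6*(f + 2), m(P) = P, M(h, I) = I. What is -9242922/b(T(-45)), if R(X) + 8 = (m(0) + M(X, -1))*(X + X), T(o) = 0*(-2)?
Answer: 1540487/8 ≈ 1.9256e+5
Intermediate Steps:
T(o) = 0
R(X) = -8 - 2*X (R(X) = -8 + (0 - 1)*(X + X) = -8 - 2*X)
w(f, y) = 24 + 12*f (w(f, y) = 2*(6*(f + 2)) = 2*(6*(2 + f)) = 2*(12 + 6*f) = 24 + 12*f)
b(O) = -48 (b(O) = 24 + 12*(-8 - 2*(-1)) = 24 + 12*(-8 + 2) = 24 + 12*(-6) = 24 - 72 = -48)
-9242922/b(T(-45)) = -9242922/(-48) = -9242922*(-1/48) = 1540487/8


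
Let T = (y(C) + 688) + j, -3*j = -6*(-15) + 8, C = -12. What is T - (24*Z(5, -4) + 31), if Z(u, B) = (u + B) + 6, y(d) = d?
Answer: 1333/3 ≈ 444.33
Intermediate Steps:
j = -98/3 (j = -(-6*(-15) + 8)/3 = -(90 + 8)/3 = -1/3*98 = -98/3 ≈ -32.667)
Z(u, B) = 6 + B + u (Z(u, B) = (B + u) + 6 = 6 + B + u)
T = 1930/3 (T = (-12 + 688) - 98/3 = 676 - 98/3 = 1930/3 ≈ 643.33)
T - (24*Z(5, -4) + 31) = 1930/3 - (24*(6 - 4 + 5) + 31) = 1930/3 - (24*7 + 31) = 1930/3 - (168 + 31) = 1930/3 - 1*199 = 1930/3 - 199 = 1333/3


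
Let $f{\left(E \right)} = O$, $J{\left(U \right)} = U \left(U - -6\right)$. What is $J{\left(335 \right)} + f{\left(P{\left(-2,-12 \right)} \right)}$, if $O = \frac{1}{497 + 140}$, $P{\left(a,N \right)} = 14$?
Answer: $\frac{72767696}{637} \approx 1.1424 \cdot 10^{5}$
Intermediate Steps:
$J{\left(U \right)} = U \left(6 + U\right)$ ($J{\left(U \right)} = U \left(U + 6\right) = U \left(6 + U\right)$)
$O = \frac{1}{637} \approx 0.0015699$
$f{\left(E \right)} = \frac{1}{637}$
$J{\left(335 \right)} + f{\left(P{\left(-2,-12 \right)} \right)} = 335 \left(6 + 335\right) + \frac{1}{637} = 335 \cdot 341 + \frac{1}{637} = 114235 + \frac{1}{637} = \frac{72767696}{637}$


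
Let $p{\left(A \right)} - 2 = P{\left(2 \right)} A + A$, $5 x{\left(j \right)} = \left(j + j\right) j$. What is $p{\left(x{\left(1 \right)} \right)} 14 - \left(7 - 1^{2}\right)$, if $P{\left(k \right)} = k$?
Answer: $\frac{194}{5} \approx 38.8$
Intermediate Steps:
$x{\left(j \right)} = \frac{2 j^{2}}{5}$ ($x{\left(j \right)} = \frac{\left(j + j\right) j}{5} = \frac{2 j j}{5} = \frac{2 j^{2}}{5}$)
$p{\left(A \right)} = 2 + 3 A$ ($p{\left(A \right)} = 2 + \left(2 A + A\right) = 2 + 3 A$)
$p{\left(x{\left(1 \right)} \right)} 14 - \left(7 - 1^{2}\right) = \left(2 + 3 \frac{2 \cdot 1^{2}}{5}\right) 14 - \left(7 - 1^{2}\right) = \left(2 + 3 \cdot \frac{2}{5} \cdot 1\right) 14 + \left(-7 + 1\right) = \left(2 + 3 \cdot \frac{2}{5}\right) 14 - 6 = \left(2 + \frac{6}{5}\right) 14 - 6 = \frac{16}{5} \cdot 14 - 6 = \frac{224}{5} - 6 = \frac{194}{5}$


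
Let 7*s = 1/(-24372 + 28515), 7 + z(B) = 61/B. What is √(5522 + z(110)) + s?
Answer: 1/29001 + √66738210/110 ≈ 74.267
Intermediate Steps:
z(B) = -7 + 61/B
s = 1/29001 (s = 1/(7*(-24372 + 28515)) = (⅐)/4143 = (⅐)*(1/4143) = 1/29001 ≈ 3.4482e-5)
√(5522 + z(110)) + s = √(5522 + (-7 + 61/110)) + 1/29001 = √(5522 - 709/110) + 1/29001 = √(606711/110) + 1/29001 = √66738210/110 + 1/29001 = 1/29001 + √66738210/110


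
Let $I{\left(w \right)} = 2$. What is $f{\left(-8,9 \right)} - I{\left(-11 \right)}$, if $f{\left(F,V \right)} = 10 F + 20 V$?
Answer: $98$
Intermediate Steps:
$f{\left(-8,9 \right)} - I{\left(-11 \right)} = \left(10 \left(-8\right) + 20 \cdot 9\right) - 2 = \left(-80 + 180\right) - 2 = 100 - 2 = 98$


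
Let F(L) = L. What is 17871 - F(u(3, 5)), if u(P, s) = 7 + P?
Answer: 17861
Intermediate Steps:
17871 - F(u(3, 5)) = 17871 - (7 + 3) = 17871 - 1*10 = 17871 - 10 = 17861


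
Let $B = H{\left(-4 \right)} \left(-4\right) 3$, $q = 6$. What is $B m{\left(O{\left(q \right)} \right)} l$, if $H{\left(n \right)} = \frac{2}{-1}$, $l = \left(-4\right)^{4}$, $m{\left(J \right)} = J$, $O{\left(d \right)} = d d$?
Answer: $221184$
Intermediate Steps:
$O{\left(d \right)} = d^{2}$
$l = 256$
$H{\left(n \right)} = -2$ ($H{\left(n \right)} = 2 \left(-1\right) = -2$)
$B = 24$ ($B = \left(-2\right) \left(-4\right) 3 = 8 \cdot 3 = 24$)
$B m{\left(O{\left(q \right)} \right)} l = 24 \cdot 6^{2} \cdot 256 = 24 \cdot 36 \cdot 256 = 864 \cdot 256 = 221184$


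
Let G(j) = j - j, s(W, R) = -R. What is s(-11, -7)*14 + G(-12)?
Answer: 98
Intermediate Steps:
G(j) = 0
s(-11, -7)*14 + G(-12) = -1*(-7)*14 + 0 = 7*14 + 0 = 98 + 0 = 98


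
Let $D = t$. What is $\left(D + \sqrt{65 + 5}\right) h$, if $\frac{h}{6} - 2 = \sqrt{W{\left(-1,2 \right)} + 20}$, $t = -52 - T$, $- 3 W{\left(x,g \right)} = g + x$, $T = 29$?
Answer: $- 2 \left(6 + \sqrt{177}\right) \left(81 - \sqrt{70}\right) \approx -2804.3$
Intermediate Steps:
$W{\left(x,g \right)} = - \frac{g}{3} - \frac{x}{3}$ ($W{\left(x,g \right)} = - \frac{g + x}{3} = - \frac{g}{3} - \frac{x}{3}$)
$t = -81$ ($t = -52 - 29 = -81$)
$D = -81$
$h = 12 + 2 \sqrt{177}$ ($h = 12 + 6 \sqrt{\left(\left(- \frac{1}{3}\right) 2 - - \frac{1}{3}\right) + 20} = 12 + 6 \sqrt{\left(- \frac{2}{3} + \frac{1}{3}\right) + 20} = 12 + 6 \sqrt{- \frac{1}{3} + 20} = 12 + 6 \sqrt{\frac{59}{3}} = 12 + 6 \frac{\sqrt{177}}{3} = 12 + 2 \sqrt{177} \approx 38.608$)
$\left(D + \sqrt{65 + 5}\right) h = \left(-81 + \sqrt{65 + 5}\right) \left(12 + 2 \sqrt{177}\right) = \left(-81 + \sqrt{70}\right) \left(12 + 2 \sqrt{177}\right)$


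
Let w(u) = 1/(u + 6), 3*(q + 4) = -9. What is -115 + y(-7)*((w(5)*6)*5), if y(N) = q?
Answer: -1475/11 ≈ -134.09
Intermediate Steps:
q = -7 (q = -4 + (1/3)*(-9) = -4 - 3 = -7)
y(N) = -7
w(u) = 1/(6 + u)
-115 + y(-7)*((w(5)*6)*5) = -115 - 7*6/(6 + 5)*5 = -115 - 7*6/11*5 = -115 - 7*(1/11)*6*5 = -115 - 42*5/11 = -115 - 7*30/11 = -115 - 210/11 = -1475/11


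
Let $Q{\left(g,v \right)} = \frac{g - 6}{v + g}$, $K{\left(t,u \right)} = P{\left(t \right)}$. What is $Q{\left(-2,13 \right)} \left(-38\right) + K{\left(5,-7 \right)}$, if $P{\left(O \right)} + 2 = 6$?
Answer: $\frac{348}{11} \approx 31.636$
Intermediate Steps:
$P{\left(O \right)} = 4$ ($P{\left(O \right)} = -2 + 6 = 4$)
$K{\left(t,u \right)} = 4$
$Q{\left(g,v \right)} = \frac{-6 + g}{g + v}$
$Q{\left(-2,13 \right)} \left(-38\right) + K{\left(5,-7 \right)} = \frac{-6 - 2}{-2 + 13} \left(-38\right) + 4 = \frac{1}{11} \left(-8\right) \left(-38\right) + 4 = \left(- \frac{8}{11}\right) \left(-38\right) + 4 = \frac{304}{11} + 4 = \frac{348}{11}$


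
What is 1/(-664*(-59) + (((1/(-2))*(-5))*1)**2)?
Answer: 4/156729 ≈ 2.5522e-5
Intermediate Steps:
1/(-664*(-59) + (((1/(-2))*(-5))*1)**2) = 1/(39176 + (((1*(-1/2))*(-5))*1)**2) = 1/(39176 + (-1/2*(-5)*1)**2) = 1/(39176 + ((5/2)*1)**2) = 1/(39176 + (5/2)**2) = 1/(39176 + 25/4) = 1/(156729/4) = 4/156729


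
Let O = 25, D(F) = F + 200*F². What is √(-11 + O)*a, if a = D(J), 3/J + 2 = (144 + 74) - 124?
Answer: 519*√14/2116 ≈ 0.91773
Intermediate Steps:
J = 3/92 (J = 3/(-2 + ((144 + 74) - 124)) = 3/(-2 + (218 - 124)) = 3/(-2 + 94) = 3/92 ≈ 0.032609)
a = 519/2116 (a = 3*(1 + 200*(3/92))/92 = 3*(1 + 150/23)/92 = (3/92)*(173/23) = 519/2116 ≈ 0.24527)
√(-11 + O)*a = √(-11 + 25)*(519/2116) = √14*(519/2116) = 519*√14/2116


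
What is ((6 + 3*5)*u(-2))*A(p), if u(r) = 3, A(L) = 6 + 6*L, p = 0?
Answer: 378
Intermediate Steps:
((6 + 3*5)*u(-2))*A(p) = ((6 + 3*5)*3)*(6 + 6*0) = ((6 + 15)*3)*(6 + 0) = (21*3)*6 = 63*6 = 378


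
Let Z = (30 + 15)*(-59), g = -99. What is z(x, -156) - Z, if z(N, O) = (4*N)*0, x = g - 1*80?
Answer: 2655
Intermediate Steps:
x = -179 (x = -99 - 1*80 = -99 - 80 = -179)
z(N, O) = 0
Z = -2655 (Z = 45*(-59) = -2655)
z(x, -156) - Z = 0 - 1*(-2655) = 0 + 2655 = 2655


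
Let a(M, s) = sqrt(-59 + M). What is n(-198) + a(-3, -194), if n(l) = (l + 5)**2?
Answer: 37249 + I*sqrt(62) ≈ 37249.0 + 7.874*I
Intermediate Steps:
n(l) = (5 + l)**2
n(-198) + a(-3, -194) = (5 - 198)**2 + sqrt(-59 - 3) = (-193)**2 + sqrt(-62) = 37249 + I*sqrt(62)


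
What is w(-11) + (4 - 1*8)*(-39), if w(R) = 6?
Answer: 162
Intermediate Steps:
w(-11) + (4 - 1*8)*(-39) = 6 + (4 - 1*8)*(-39) = 6 + (4 - 8)*(-39) = 6 - 4*(-39) = 6 + 156 = 162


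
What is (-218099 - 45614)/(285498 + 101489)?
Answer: -263713/386987 ≈ -0.68145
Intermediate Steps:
(-218099 - 45614)/(285498 + 101489) = -263713/386987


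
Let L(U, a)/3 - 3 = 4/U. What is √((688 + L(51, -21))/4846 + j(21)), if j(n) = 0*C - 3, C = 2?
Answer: I*√19383907926/82382 ≈ 1.69*I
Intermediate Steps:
L(U, a) = 9 + 12/U (L(U, a) = 9 + 3*(4/U) = 9 + 12/U)
j(n) = -3 (j(n) = 0*2 - 3 = 0 - 3 = -3)
√((688 + L(51, -21))/4846 + j(21)) = √((688 + (9 + 12/51))/4846 - 3) = √((688 + (9 + 12*(1/51)))*(1/4846) - 3) = √((688 + (9 + 4/17))*(1/4846) - 3) = √((688 + 157/17)*(1/4846) - 3) = √((11853/17)*(1/4846) - 3) = √(11853/82382 - 3) = √(-235293/82382) = I*√19383907926/82382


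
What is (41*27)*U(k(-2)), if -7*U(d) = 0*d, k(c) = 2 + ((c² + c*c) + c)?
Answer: 0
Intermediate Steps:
k(c) = 2 + c + 2*c² (k(c) = 2 + ((c² + c²) + c) = 2 + (2*c² + c) = 2 + (c + 2*c²) = 2 + c + 2*c²)
U(d) = 0 (U(d) = -0*d = -⅐*0 = 0)
(41*27)*U(k(-2)) = (41*27)*0 = 1107*0 = 0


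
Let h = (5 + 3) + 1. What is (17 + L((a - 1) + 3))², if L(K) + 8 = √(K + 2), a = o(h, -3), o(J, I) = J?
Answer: (9 + √13)² ≈ 158.90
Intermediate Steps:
h = 9 (h = 8 + 1 = 9)
a = 9
L(K) = -8 + √(2 + K) (L(K) = -8 + √(K + 2) = -8 + √(2 + K))
(17 + L((a - 1) + 3))² = (17 + (-8 + √(2 + ((9 - 1) + 3))))² = (17 + (-8 + √(2 + (8 + 3))))² = (17 + (-8 + √(2 + 11)))² = (17 + (-8 + √13))² = (9 + √13)²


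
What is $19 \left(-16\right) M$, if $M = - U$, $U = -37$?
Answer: $-11248$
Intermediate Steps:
$M = 37$ ($M = \left(-1\right) \left(-37\right) = 37$)
$19 \left(-16\right) M = 19 \left(-16\right) 37 = \left(-304\right) 37 = -11248$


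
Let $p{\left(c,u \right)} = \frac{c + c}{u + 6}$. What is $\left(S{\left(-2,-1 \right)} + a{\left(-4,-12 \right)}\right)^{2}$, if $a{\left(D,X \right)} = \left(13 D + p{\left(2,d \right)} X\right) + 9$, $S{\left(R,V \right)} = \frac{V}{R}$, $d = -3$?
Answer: $\frac{13689}{4} \approx 3422.3$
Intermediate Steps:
$p{\left(c,u \right)} = \frac{2 c}{6 + u}$
$a{\left(D,X \right)} = 9 + 13 D + \frac{4 X}{3}$ ($a{\left(D,X \right)} = \left(13 D + 2 \cdot 2 \frac{1}{6 - 3} X\right) + 9 = \left(13 D + 2 \cdot 2 \cdot \frac{1}{3} X\right) + 9 = \left(13 D + \frac{4 X}{3}\right) + 9 = 9 + 13 D + \frac{4 X}{3}$)
$\left(S{\left(-2,-1 \right)} + a{\left(-4,-12 \right)}\right)^{2} = \left(- \frac{1}{-2} + \left(9 + 13 \left(-4\right) + \frac{4}{3} \left(-12\right)\right)\right)^{2} = \left(\left(-1\right) \left(- \frac{1}{2}\right) - 59\right)^{2} = \left(\frac{1}{2} - 59\right)^{2} = \left(- \frac{117}{2}\right)^{2} = \frac{13689}{4}$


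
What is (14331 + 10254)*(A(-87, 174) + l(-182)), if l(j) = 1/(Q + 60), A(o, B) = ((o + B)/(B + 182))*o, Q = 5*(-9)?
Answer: -185500381/356 ≈ -5.2107e+5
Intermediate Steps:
Q = -45
A(o, B) = o*(B + o)/(182 + B) (A(o, B) = ((B + o)/(182 + B))*o = o*(B + o)/(182 + B))
l(j) = 1/15 (l(j) = 1/(-45 + 60) = 1/15)
(14331 + 10254)*(A(-87, 174) + l(-182)) = (14331 + 10254)*(-87*(174 - 87)/(182 + 174) + 1/15) = 24585*(-87*87/356 + 1/15) = 24585*(-87*1/356*87 + 1/15) = 24585*(-7569/356 + 1/15) = 24585*(-113179/5340) = -185500381/356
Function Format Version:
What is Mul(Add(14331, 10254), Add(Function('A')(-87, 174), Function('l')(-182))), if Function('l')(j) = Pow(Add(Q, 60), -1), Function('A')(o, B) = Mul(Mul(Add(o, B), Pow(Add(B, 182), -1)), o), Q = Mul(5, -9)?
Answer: Rational(-185500381, 356) ≈ -5.2107e+5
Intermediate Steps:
Q = -45
Function('A')(o, B) = Mul(o, Pow(Add(182, B), -1), Add(B, o)) (Function('A')(o, B) = Mul(Mul(Add(B, o), Pow(Add(182, B), -1)), o) = Mul(Mul(Pow(Add(182, B), -1), Add(B, o)), o) = Mul(o, Pow(Add(182, B), -1), Add(B, o)))
Function('l')(j) = Rational(1, 15) (Function('l')(j) = Pow(Add(-45, 60), -1) = Pow(15, -1) = Rational(1, 15))
Mul(Add(14331, 10254), Add(Function('A')(-87, 174), Function('l')(-182))) = Mul(Add(14331, 10254), Add(Mul(-87, Pow(Add(182, 174), -1), Add(174, -87)), Rational(1, 15))) = Mul(24585, Add(Mul(-87, Pow(356, -1), 87), Rational(1, 15))) = Mul(24585, Add(Mul(-87, Rational(1, 356), 87), Rational(1, 15))) = Mul(24585, Add(Rational(-7569, 356), Rational(1, 15))) = Mul(24585, Rational(-113179, 5340)) = Rational(-185500381, 356)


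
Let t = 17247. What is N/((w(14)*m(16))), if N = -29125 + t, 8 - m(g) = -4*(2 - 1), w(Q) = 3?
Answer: -5939/18 ≈ -329.94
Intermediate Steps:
m(g) = 12 (m(g) = 8 - (-4)*(2 - 1) = 8 - (-4) = 8 - 1*(-4) = 8 + 4 = 12)
N = -11878 (N = -29125 + 17247 = -11878)
N/((w(14)*m(16))) = -11878/(3*12) = -11878/36 = -11878*1/36 = -5939/18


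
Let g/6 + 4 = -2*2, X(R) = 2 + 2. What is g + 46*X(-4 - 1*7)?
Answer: 136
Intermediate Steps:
X(R) = 4
g = -48 (g = -24 + 6*(-2*2) = -24 + 6*(-4) = -24 - 24 = -48)
g + 46*X(-4 - 1*7) = -48 + 46*4 = -48 + 184 = 136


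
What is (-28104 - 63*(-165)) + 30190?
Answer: 12481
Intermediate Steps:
(-28104 - 63*(-165)) + 30190 = (-28104 + 10395) + 30190 = -17709 + 30190 = 12481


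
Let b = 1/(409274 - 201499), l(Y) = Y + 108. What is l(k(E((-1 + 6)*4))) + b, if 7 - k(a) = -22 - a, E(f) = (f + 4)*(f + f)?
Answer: 227929176/207775 ≈ 1097.0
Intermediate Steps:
E(f) = 2*f*(4 + f) (E(f) = (4 + f)*(2*f) = 2*f*(4 + f))
k(a) = 29 + a (k(a) = 7 - (-22 - a) = 7 + (22 + a) = 29 + a)
l(Y) = 108 + Y
b = 1/207775 ≈ 4.8129e-6
l(k(E((-1 + 6)*4))) + b = (108 + (29 + 2*((-1 + 6)*4)*(4 + (-1 + 6)*4))) + 1/207775 = (108 + (29 + 2*(5*4)*(4 + 5*4))) + 1/207775 = (108 + (29 + 2*20*(4 + 20))) + 1/207775 = (108 + (29 + 2*20*24)) + 1/207775 = (108 + (29 + 960)) + 1/207775 = (108 + 989) + 1/207775 = 1097 + 1/207775 = 227929176/207775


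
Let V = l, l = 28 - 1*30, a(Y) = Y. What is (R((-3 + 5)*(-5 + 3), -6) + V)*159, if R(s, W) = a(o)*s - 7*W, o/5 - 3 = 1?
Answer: -6360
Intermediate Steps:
o = 20 (o = 15 + 5*1 = 15 + 5 = 20)
l = -2 (l = 28 - 30 = -2)
V = -2
R(s, W) = -7*W + 20*s (R(s, W) = 20*s - 7*W = -7*W + 20*s)
(R((-3 + 5)*(-5 + 3), -6) + V)*159 = ((-7*(-6) + 20*((-3 + 5)*(-5 + 3))) - 2)*159 = ((42 + 20*(2*(-2))) - 2)*159 = ((42 + 20*(-4)) - 2)*159 = ((42 - 80) - 2)*159 = (-38 - 2)*159 = -40*159 = -6360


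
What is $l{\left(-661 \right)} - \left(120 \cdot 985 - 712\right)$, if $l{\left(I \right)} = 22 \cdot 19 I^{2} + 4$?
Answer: $182515494$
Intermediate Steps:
$l{\left(I \right)} = 4 + 418 I^{2}$ ($l{\left(I \right)} = 418 I^{2} + 4 = 4 + 418 I^{2}$)
$l{\left(-661 \right)} - \left(120 \cdot 985 - 712\right) = \left(4 + 418 \left(-661\right)^{2}\right) - \left(120 \cdot 985 - 712\right) = \left(4 + 418 \cdot 436921\right) - \left(118200 - 712\right) = \left(4 + 182632978\right) - 117488 = 182632982 - 117488 = 182515494$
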